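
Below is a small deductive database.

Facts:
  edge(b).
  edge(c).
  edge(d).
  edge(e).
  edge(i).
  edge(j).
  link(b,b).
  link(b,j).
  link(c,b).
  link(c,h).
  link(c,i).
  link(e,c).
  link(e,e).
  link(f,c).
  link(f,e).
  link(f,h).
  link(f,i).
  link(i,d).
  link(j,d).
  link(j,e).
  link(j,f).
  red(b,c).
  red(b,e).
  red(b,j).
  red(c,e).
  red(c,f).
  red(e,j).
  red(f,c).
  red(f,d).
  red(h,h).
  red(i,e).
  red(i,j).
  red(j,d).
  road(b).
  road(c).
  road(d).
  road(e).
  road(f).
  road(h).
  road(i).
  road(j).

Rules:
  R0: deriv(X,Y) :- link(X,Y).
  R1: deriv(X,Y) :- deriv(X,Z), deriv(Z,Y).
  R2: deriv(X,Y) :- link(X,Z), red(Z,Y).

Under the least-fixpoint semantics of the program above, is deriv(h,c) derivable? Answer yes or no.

round 1: derive deriv(b,b) via R0 from link(b,b)
round 1: derive deriv(b,j) via R0 from link(b,j)
round 1: derive deriv(c,b) via R0 from link(c,b)
round 1: derive deriv(c,h) via R0 from link(c,h)
round 1: derive deriv(c,i) via R0 from link(c,i)
round 1: derive deriv(e,c) via R0 from link(e,c)
round 1: derive deriv(e,e) via R0 from link(e,e)
round 1: derive deriv(f,c) via R0 from link(f,c)
round 1: derive deriv(f,e) via R0 from link(f,e)
round 1: derive deriv(f,h) via R0 from link(f,h)
round 1: derive deriv(f,i) via R0 from link(f,i)
round 1: derive deriv(i,d) via R0 from link(i,d)
round 1: derive deriv(j,d) via R0 from link(j,d)
round 1: derive deriv(j,e) via R0 from link(j,e)
round 1: derive deriv(j,f) via R0 from link(j,f)
round 1: derive deriv(b,c) via R2 from link(b,b), red(b,c)
round 1: derive deriv(b,d) via R2 from link(b,j), red(j,d)
round 1: derive deriv(b,e) via R2 from link(b,b), red(b,e)
round 1: derive deriv(c,c) via R2 from link(c,b), red(b,c)
round 1: derive deriv(c,e) via R2 from link(c,b), red(b,e)
round 1: derive deriv(c,j) via R2 from link(c,b), red(b,j)
round 1: derive deriv(e,f) via R2 from link(e,c), red(c,f)
round 1: derive deriv(e,j) via R2 from link(e,e), red(e,j)
round 1: derive deriv(f,f) via R2 from link(f,c), red(c,f)
round 1: derive deriv(f,j) via R2 from link(f,e), red(e,j)
round 1: derive deriv(j,c) via R2 from link(j,f), red(f,c)
round 1: derive deriv(j,j) via R2 from link(j,e), red(e,j)
round 2: derive deriv(b,f) via R1 from deriv(b,e), deriv(e,f)
round 2: derive deriv(b,h) via R1 from deriv(b,c), deriv(c,h)
round 2: derive deriv(b,i) via R1 from deriv(b,c), deriv(c,i)
round 2: derive deriv(c,d) via R1 from deriv(c,b), deriv(b,d)
round 2: derive deriv(c,f) via R1 from deriv(c,e), deriv(e,f)
round 2: derive deriv(e,b) via R1 from deriv(e,c), deriv(c,b)
round 2: derive deriv(e,d) via R1 from deriv(e,j), deriv(j,d)
round 2: derive deriv(e,h) via R1 from deriv(e,c), deriv(c,h)
round 2: derive deriv(e,i) via R1 from deriv(e,c), deriv(c,i)
round 2: derive deriv(f,b) via R1 from deriv(f,c), deriv(c,b)
round 2: derive deriv(f,d) via R1 from deriv(f,i), deriv(i,d)
round 2: derive deriv(j,b) via R1 from deriv(j,c), deriv(c,b)
round 2: derive deriv(j,h) via R1 from deriv(j,c), deriv(c,h)
round 2: derive deriv(j,i) via R1 from deriv(j,c), deriv(c,i)

no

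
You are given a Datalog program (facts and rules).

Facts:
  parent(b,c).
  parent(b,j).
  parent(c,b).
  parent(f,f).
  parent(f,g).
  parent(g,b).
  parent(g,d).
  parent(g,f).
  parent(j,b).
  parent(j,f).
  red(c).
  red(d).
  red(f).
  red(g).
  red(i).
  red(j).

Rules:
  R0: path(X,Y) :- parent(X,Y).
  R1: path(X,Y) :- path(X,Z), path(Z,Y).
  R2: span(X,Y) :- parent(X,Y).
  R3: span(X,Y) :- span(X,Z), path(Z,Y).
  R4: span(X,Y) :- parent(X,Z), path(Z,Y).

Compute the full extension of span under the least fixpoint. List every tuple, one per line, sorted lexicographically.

round 1: derive path(b,c) via R0 from parent(b,c)
round 1: derive path(b,j) via R0 from parent(b,j)
round 1: derive path(c,b) via R0 from parent(c,b)
round 1: derive path(f,f) via R0 from parent(f,f)
round 1: derive path(f,g) via R0 from parent(f,g)
round 1: derive path(g,b) via R0 from parent(g,b)
round 1: derive path(g,d) via R0 from parent(g,d)
round 1: derive path(g,f) via R0 from parent(g,f)
round 1: derive path(j,b) via R0 from parent(j,b)
round 1: derive path(j,f) via R0 from parent(j,f)
round 1: derive span(b,c) via R2 from parent(b,c)
round 1: derive span(b,j) via R2 from parent(b,j)
round 1: derive span(c,b) via R2 from parent(c,b)
round 1: derive span(f,f) via R2 from parent(f,f)
round 1: derive span(f,g) via R2 from parent(f,g)
round 1: derive span(g,b) via R2 from parent(g,b)
round 1: derive span(g,d) via R2 from parent(g,d)
round 1: derive span(g,f) via R2 from parent(g,f)
round 1: derive span(j,b) via R2 from parent(j,b)
round 1: derive span(j,f) via R2 from parent(j,f)
round 2: derive path(b,b) via R1 from path(b,c), path(c,b)
round 2: derive path(b,f) via R1 from path(b,j), path(j,f)
round 2: derive path(c,c) via R1 from path(c,b), path(b,c)
round 2: derive path(c,j) via R1 from path(c,b), path(b,j)
round 2: derive path(f,b) via R1 from path(f,g), path(g,b)
round 2: derive path(f,d) via R1 from path(f,g), path(g,d)
round 2: derive path(g,c) via R1 from path(g,b), path(b,c)
round 2: derive path(g,g) via R1 from path(g,f), path(f,g)
round 2: derive path(g,j) via R1 from path(g,b), path(b,j)
round 2: derive path(j,c) via R1 from path(j,b), path(b,c)
round 2: derive path(j,g) via R1 from path(j,f), path(f,g)
round 2: derive path(j,j) via R1 from path(j,b), path(b,j)
round 2: derive span(b,b) via R3 from span(b,c), path(c,b)
round 2: derive span(b,f) via R3 from span(b,j), path(j,f)
round 2: derive span(c,c) via R3 from span(c,b), path(b,c)
round 2: derive span(c,j) via R3 from span(c,b), path(b,j)
round 2: derive span(f,b) via R3 from span(f,g), path(g,b)
round 2: derive span(f,d) via R3 from span(f,g), path(g,d)
round 2: derive span(g,c) via R3 from span(g,b), path(b,c)
round 2: derive span(g,g) via R3 from span(g,f), path(f,g)
round 2: derive span(g,j) via R3 from span(g,b), path(b,j)
round 2: derive span(j,c) via R3 from span(j,b), path(b,c)
round 2: derive span(j,g) via R3 from span(j,f), path(f,g)
round 2: derive span(j,j) via R3 from span(j,b), path(b,j)
round 3: derive path(b,d) via R1 from path(b,f), path(f,d)
round 3: derive path(b,g) via R1 from path(b,f), path(f,g)
round 3: derive path(c,f) via R1 from path(c,b), path(b,f)
round 3: derive path(c,g) via R1 from path(c,j), path(j,g)
round 3: derive path(f,c) via R1 from path(f,b), path(b,c)
round 3: derive path(f,j) via R1 from path(f,b), path(b,j)
round 3: derive path(j,d) via R1 from path(j,f), path(f,d)
round 3: derive span(b,d) via R3 from span(b,f), path(f,d)
round 3: derive span(b,g) via R3 from span(b,f), path(f,g)
round 3: derive span(c,f) via R3 from span(c,b), path(b,f)
round 3: derive span(c,g) via R3 from span(c,j), path(j,g)
round 3: derive span(f,c) via R3 from span(f,b), path(b,c)
round 3: derive span(f,j) via R3 from span(f,b), path(b,j)
round 3: derive span(j,d) via R3 from span(j,f), path(f,d)
round 4: derive path(c,d) via R1 from path(c,b), path(b,d)
round 4: derive span(c,d) via R3 from span(c,b), path(b,d)

span(b,b)
span(b,c)
span(b,d)
span(b,f)
span(b,g)
span(b,j)
span(c,b)
span(c,c)
span(c,d)
span(c,f)
span(c,g)
span(c,j)
span(f,b)
span(f,c)
span(f,d)
span(f,f)
span(f,g)
span(f,j)
span(g,b)
span(g,c)
span(g,d)
span(g,f)
span(g,g)
span(g,j)
span(j,b)
span(j,c)
span(j,d)
span(j,f)
span(j,g)
span(j,j)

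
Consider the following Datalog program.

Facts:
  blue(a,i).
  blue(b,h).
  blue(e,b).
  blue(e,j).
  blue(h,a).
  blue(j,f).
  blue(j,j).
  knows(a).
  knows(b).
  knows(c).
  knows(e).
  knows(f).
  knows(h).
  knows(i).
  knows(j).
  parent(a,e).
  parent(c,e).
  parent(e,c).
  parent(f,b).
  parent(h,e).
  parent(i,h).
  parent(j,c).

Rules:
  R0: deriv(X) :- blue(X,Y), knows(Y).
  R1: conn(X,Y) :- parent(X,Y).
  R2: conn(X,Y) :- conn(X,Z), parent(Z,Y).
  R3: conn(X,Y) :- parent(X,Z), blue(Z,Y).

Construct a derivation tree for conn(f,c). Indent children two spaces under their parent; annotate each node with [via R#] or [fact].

round 1: derive conn(a,e) via R1 from parent(a,e)
round 1: derive conn(c,e) via R1 from parent(c,e)
round 1: derive conn(e,c) via R1 from parent(e,c)
round 1: derive conn(f,b) via R1 from parent(f,b)
round 1: derive conn(h,e) via R1 from parent(h,e)
round 1: derive conn(i,h) via R1 from parent(i,h)
round 1: derive conn(j,c) via R1 from parent(j,c)
round 1: derive conn(a,b) via R3 from parent(a,e), blue(e,b)
round 1: derive conn(a,j) via R3 from parent(a,e), blue(e,j)
round 1: derive conn(c,b) via R3 from parent(c,e), blue(e,b)
round 1: derive conn(c,j) via R3 from parent(c,e), blue(e,j)
round 1: derive conn(f,h) via R3 from parent(f,b), blue(b,h)
round 1: derive conn(h,b) via R3 from parent(h,e), blue(e,b)
round 1: derive conn(h,j) via R3 from parent(h,e), blue(e,j)
round 1: derive conn(i,a) via R3 from parent(i,h), blue(h,a)
round 2: derive conn(a,c) via R2 from conn(a,e), parent(e,c)
round 2: derive conn(c,c) via R2 from conn(c,e), parent(e,c)
round 2: derive conn(e,e) via R2 from conn(e,c), parent(c,e)
round 2: derive conn(f,e) via R2 from conn(f,h), parent(h,e)
round 2: derive conn(h,c) via R2 from conn(h,e), parent(e,c)
round 2: derive conn(i,e) via R2 from conn(i,a), parent(a,e)
round 2: derive conn(j,e) via R2 from conn(j,c), parent(c,e)
round 3: derive conn(f,c) via R2 from conn(f,e), parent(e,c)
round 3: derive conn(i,c) via R2 from conn(i,e), parent(e,c)

conn(f,c)  [via R2]
  conn(f,e)  [via R2]
    conn(f,h)  [via R3]
      parent(f,b)  [fact]
      blue(b,h)  [fact]
    parent(h,e)  [fact]
  parent(e,c)  [fact]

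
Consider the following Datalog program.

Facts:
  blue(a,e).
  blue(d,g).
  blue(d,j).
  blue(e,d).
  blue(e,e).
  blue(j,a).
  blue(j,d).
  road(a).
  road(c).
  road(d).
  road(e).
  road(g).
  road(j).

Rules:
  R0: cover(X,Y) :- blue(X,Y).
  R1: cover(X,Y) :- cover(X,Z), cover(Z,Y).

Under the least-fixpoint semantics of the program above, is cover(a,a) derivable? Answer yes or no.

round 1: derive cover(a,e) via R0 from blue(a,e)
round 1: derive cover(d,g) via R0 from blue(d,g)
round 1: derive cover(d,j) via R0 from blue(d,j)
round 1: derive cover(e,d) via R0 from blue(e,d)
round 1: derive cover(e,e) via R0 from blue(e,e)
round 1: derive cover(j,a) via R0 from blue(j,a)
round 1: derive cover(j,d) via R0 from blue(j,d)
round 2: derive cover(a,d) via R1 from cover(a,e), cover(e,d)
round 2: derive cover(d,a) via R1 from cover(d,j), cover(j,a)
round 2: derive cover(d,d) via R1 from cover(d,j), cover(j,d)
round 2: derive cover(e,g) via R1 from cover(e,d), cover(d,g)
round 2: derive cover(e,j) via R1 from cover(e,d), cover(d,j)
round 2: derive cover(j,e) via R1 from cover(j,a), cover(a,e)
round 2: derive cover(j,g) via R1 from cover(j,d), cover(d,g)
round 2: derive cover(j,j) via R1 from cover(j,d), cover(d,j)
round 3: derive cover(a,a) via R1 from cover(a,d), cover(d,a)
round 3: derive cover(a,g) via R1 from cover(a,d), cover(d,g)
round 3: derive cover(a,j) via R1 from cover(a,d), cover(d,j)
round 3: derive cover(d,e) via R1 from cover(d,a), cover(a,e)
round 3: derive cover(e,a) via R1 from cover(e,d), cover(d,a)

yes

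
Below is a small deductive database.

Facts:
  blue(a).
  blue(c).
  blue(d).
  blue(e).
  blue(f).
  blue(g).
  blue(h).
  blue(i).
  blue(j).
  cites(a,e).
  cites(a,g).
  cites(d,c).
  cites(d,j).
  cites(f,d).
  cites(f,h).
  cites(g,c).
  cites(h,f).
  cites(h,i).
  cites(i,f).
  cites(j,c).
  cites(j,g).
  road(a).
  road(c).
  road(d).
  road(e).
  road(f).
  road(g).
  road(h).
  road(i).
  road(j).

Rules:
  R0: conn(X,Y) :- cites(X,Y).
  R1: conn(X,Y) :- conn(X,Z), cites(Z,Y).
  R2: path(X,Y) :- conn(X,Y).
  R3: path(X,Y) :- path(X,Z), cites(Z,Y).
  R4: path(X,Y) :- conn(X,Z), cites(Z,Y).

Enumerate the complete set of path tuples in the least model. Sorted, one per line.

round 1: derive conn(a,e) via R0 from cites(a,e)
round 1: derive conn(a,g) via R0 from cites(a,g)
round 1: derive conn(d,c) via R0 from cites(d,c)
round 1: derive conn(d,j) via R0 from cites(d,j)
round 1: derive conn(f,d) via R0 from cites(f,d)
round 1: derive conn(f,h) via R0 from cites(f,h)
round 1: derive conn(g,c) via R0 from cites(g,c)
round 1: derive conn(h,f) via R0 from cites(h,f)
round 1: derive conn(h,i) via R0 from cites(h,i)
round 1: derive conn(i,f) via R0 from cites(i,f)
round 1: derive conn(j,c) via R0 from cites(j,c)
round 1: derive conn(j,g) via R0 from cites(j,g)
round 2: derive conn(a,c) via R1 from conn(a,g), cites(g,c)
round 2: derive conn(d,g) via R1 from conn(d,j), cites(j,g)
round 2: derive conn(f,c) via R1 from conn(f,d), cites(d,c)
round 2: derive conn(f,f) via R1 from conn(f,h), cites(h,f)
round 2: derive conn(f,i) via R1 from conn(f,h), cites(h,i)
round 2: derive conn(f,j) via R1 from conn(f,d), cites(d,j)
round 2: derive conn(h,d) via R1 from conn(h,f), cites(f,d)
round 2: derive conn(h,h) via R1 from conn(h,f), cites(f,h)
round 2: derive conn(i,d) via R1 from conn(i,f), cites(f,d)
round 2: derive conn(i,h) via R1 from conn(i,f), cites(f,h)
round 2: derive path(a,e) via R2 from conn(a,e)
round 2: derive path(a,g) via R2 from conn(a,g)
round 2: derive path(d,c) via R2 from conn(d,c)
round 2: derive path(d,j) via R2 from conn(d,j)
round 2: derive path(f,d) via R2 from conn(f,d)
round 2: derive path(f,h) via R2 from conn(f,h)
round 2: derive path(g,c) via R2 from conn(g,c)
round 2: derive path(h,f) via R2 from conn(h,f)
round 2: derive path(h,i) via R2 from conn(h,i)
round 2: derive path(i,f) via R2 from conn(i,f)
round 2: derive path(j,c) via R2 from conn(j,c)
round 2: derive path(j,g) via R2 from conn(j,g)
round 2: derive path(a,c) via R4 from conn(a,g), cites(g,c)
round 2: derive path(d,g) via R4 from conn(d,j), cites(j,g)
round 2: derive path(f,c) via R4 from conn(f,d), cites(d,c)
round 2: derive path(f,f) via R4 from conn(f,h), cites(h,f)
round 2: derive path(f,i) via R4 from conn(f,h), cites(h,i)
round 2: derive path(f,j) via R4 from conn(f,d), cites(d,j)
round 2: derive path(h,d) via R4 from conn(h,f), cites(f,d)
round 2: derive path(h,h) via R4 from conn(h,f), cites(f,h)
round 2: derive path(i,d) via R4 from conn(i,f), cites(f,d)
round 2: derive path(i,h) via R4 from conn(i,f), cites(f,h)
round 3: derive conn(f,g) via R1 from conn(f,j), cites(j,g)
round 3: derive conn(h,c) via R1 from conn(h,d), cites(d,c)
round 3: derive conn(h,j) via R1 from conn(h,d), cites(d,j)
round 3: derive conn(i,c) via R1 from conn(i,d), cites(d,c)
round 3: derive conn(i,i) via R1 from conn(i,h), cites(h,i)
round 3: derive conn(i,j) via R1 from conn(i,d), cites(d,j)
round 3: derive path(f,g) via R3 from path(f,j), cites(j,g)
round 3: derive path(h,c) via R3 from path(h,d), cites(d,c)
round 3: derive path(h,j) via R3 from path(h,d), cites(d,j)
round 3: derive path(i,c) via R3 from path(i,d), cites(d,c)
round 3: derive path(i,i) via R3 from path(i,h), cites(h,i)
round 3: derive path(i,j) via R3 from path(i,d), cites(d,j)
round 4: derive conn(h,g) via R1 from conn(h,j), cites(j,g)
round 4: derive conn(i,g) via R1 from conn(i,j), cites(j,g)
round 4: derive path(h,g) via R3 from path(h,j), cites(j,g)
round 4: derive path(i,g) via R3 from path(i,j), cites(j,g)

path(a,c)
path(a,e)
path(a,g)
path(d,c)
path(d,g)
path(d,j)
path(f,c)
path(f,d)
path(f,f)
path(f,g)
path(f,h)
path(f,i)
path(f,j)
path(g,c)
path(h,c)
path(h,d)
path(h,f)
path(h,g)
path(h,h)
path(h,i)
path(h,j)
path(i,c)
path(i,d)
path(i,f)
path(i,g)
path(i,h)
path(i,i)
path(i,j)
path(j,c)
path(j,g)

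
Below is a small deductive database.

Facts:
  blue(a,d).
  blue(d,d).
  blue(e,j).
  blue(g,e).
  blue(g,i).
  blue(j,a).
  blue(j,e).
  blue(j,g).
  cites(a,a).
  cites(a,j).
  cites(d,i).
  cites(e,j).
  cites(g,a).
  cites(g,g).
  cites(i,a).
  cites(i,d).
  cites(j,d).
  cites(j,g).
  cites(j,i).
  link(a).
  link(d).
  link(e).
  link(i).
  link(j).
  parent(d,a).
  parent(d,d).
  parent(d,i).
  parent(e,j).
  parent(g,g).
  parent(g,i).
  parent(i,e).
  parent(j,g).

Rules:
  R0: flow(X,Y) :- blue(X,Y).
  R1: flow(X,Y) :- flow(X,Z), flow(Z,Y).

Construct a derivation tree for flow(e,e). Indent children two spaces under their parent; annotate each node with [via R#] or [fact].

round 1: derive flow(a,d) via R0 from blue(a,d)
round 1: derive flow(d,d) via R0 from blue(d,d)
round 1: derive flow(e,j) via R0 from blue(e,j)
round 1: derive flow(g,e) via R0 from blue(g,e)
round 1: derive flow(g,i) via R0 from blue(g,i)
round 1: derive flow(j,a) via R0 from blue(j,a)
round 1: derive flow(j,e) via R0 from blue(j,e)
round 1: derive flow(j,g) via R0 from blue(j,g)
round 2: derive flow(e,a) via R1 from flow(e,j), flow(j,a)
round 2: derive flow(e,e) via R1 from flow(e,j), flow(j,e)
round 2: derive flow(e,g) via R1 from flow(e,j), flow(j,g)
round 2: derive flow(g,j) via R1 from flow(g,e), flow(e,j)
round 2: derive flow(j,d) via R1 from flow(j,a), flow(a,d)
round 2: derive flow(j,i) via R1 from flow(j,g), flow(g,i)
round 2: derive flow(j,j) via R1 from flow(j,e), flow(e,j)
round 3: derive flow(e,d) via R1 from flow(e,a), flow(a,d)
round 3: derive flow(e,i) via R1 from flow(e,g), flow(g,i)
round 3: derive flow(g,a) via R1 from flow(g,e), flow(e,a)
round 3: derive flow(g,d) via R1 from flow(g,j), flow(j,d)
round 3: derive flow(g,g) via R1 from flow(g,e), flow(e,g)

flow(e,e)  [via R1]
  flow(e,j)  [via R0]
    blue(e,j)  [fact]
  flow(j,e)  [via R0]
    blue(j,e)  [fact]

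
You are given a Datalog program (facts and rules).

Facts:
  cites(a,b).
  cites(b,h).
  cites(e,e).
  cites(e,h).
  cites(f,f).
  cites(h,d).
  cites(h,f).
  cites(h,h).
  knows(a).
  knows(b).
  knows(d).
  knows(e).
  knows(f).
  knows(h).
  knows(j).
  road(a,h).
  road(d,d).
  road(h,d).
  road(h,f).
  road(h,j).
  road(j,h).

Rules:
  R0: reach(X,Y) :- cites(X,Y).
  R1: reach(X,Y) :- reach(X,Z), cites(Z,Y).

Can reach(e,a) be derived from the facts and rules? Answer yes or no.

round 1: derive reach(a,b) via R0 from cites(a,b)
round 1: derive reach(b,h) via R0 from cites(b,h)
round 1: derive reach(e,e) via R0 from cites(e,e)
round 1: derive reach(e,h) via R0 from cites(e,h)
round 1: derive reach(f,f) via R0 from cites(f,f)
round 1: derive reach(h,d) via R0 from cites(h,d)
round 1: derive reach(h,f) via R0 from cites(h,f)
round 1: derive reach(h,h) via R0 from cites(h,h)
round 2: derive reach(a,h) via R1 from reach(a,b), cites(b,h)
round 2: derive reach(b,d) via R1 from reach(b,h), cites(h,d)
round 2: derive reach(b,f) via R1 from reach(b,h), cites(h,f)
round 2: derive reach(e,d) via R1 from reach(e,h), cites(h,d)
round 2: derive reach(e,f) via R1 from reach(e,h), cites(h,f)
round 3: derive reach(a,d) via R1 from reach(a,h), cites(h,d)
round 3: derive reach(a,f) via R1 from reach(a,h), cites(h,f)

no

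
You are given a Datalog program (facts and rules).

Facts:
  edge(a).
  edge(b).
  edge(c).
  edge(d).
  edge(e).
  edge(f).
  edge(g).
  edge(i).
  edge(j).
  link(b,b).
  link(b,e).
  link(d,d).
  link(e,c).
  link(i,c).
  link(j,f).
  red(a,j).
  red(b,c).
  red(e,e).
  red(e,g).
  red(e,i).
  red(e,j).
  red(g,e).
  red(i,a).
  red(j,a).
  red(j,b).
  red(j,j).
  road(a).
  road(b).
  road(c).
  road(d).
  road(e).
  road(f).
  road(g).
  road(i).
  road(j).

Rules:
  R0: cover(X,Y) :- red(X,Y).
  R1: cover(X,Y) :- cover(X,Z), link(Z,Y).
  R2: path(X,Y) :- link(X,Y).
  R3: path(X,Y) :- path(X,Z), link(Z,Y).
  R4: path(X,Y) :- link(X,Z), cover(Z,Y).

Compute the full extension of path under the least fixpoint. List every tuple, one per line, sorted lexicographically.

path(b,b)
path(b,c)
path(b,e)
path(b,f)
path(b,g)
path(b,i)
path(b,j)
path(d,d)
path(e,c)
path(i,c)
path(j,f)

round 1: derive cover(a,j) via R0 from red(a,j)
round 1: derive cover(b,c) via R0 from red(b,c)
round 1: derive cover(e,e) via R0 from red(e,e)
round 1: derive cover(e,g) via R0 from red(e,g)
round 1: derive cover(e,i) via R0 from red(e,i)
round 1: derive cover(e,j) via R0 from red(e,j)
round 1: derive cover(g,e) via R0 from red(g,e)
round 1: derive cover(i,a) via R0 from red(i,a)
round 1: derive cover(j,a) via R0 from red(j,a)
round 1: derive cover(j,b) via R0 from red(j,b)
round 1: derive cover(j,j) via R0 from red(j,j)
round 1: derive path(b,b) via R2 from link(b,b)
round 1: derive path(b,e) via R2 from link(b,e)
round 1: derive path(d,d) via R2 from link(d,d)
round 1: derive path(e,c) via R2 from link(e,c)
round 1: derive path(i,c) via R2 from link(i,c)
round 1: derive path(j,f) via R2 from link(j,f)
round 2: derive cover(a,f) via R1 from cover(a,j), link(j,f)
round 2: derive cover(e,c) via R1 from cover(e,e), link(e,c)
round 2: derive cover(e,f) via R1 from cover(e,j), link(j,f)
round 2: derive cover(g,c) via R1 from cover(g,e), link(e,c)
round 2: derive cover(j,e) via R1 from cover(j,b), link(b,e)
round 2: derive cover(j,f) via R1 from cover(j,j), link(j,f)
round 2: derive path(b,c) via R3 from path(b,e), link(e,c)
round 2: derive path(b,g) via R4 from link(b,e), cover(e,g)
round 2: derive path(b,i) via R4 from link(b,e), cover(e,i)
round 2: derive path(b,j) via R4 from link(b,e), cover(e,j)
round 3: derive cover(j,c) via R1 from cover(j,e), link(e,c)
round 3: derive path(b,f) via R3 from path(b,j), link(j,f)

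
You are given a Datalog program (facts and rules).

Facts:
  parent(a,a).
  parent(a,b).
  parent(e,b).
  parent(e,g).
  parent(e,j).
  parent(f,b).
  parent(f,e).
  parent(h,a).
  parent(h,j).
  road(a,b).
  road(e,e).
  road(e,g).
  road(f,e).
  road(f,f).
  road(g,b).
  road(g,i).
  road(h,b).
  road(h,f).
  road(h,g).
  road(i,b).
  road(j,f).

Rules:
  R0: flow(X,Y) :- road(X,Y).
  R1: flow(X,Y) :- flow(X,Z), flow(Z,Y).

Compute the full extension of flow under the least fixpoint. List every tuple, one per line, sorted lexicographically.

round 1: derive flow(a,b) via R0 from road(a,b)
round 1: derive flow(e,e) via R0 from road(e,e)
round 1: derive flow(e,g) via R0 from road(e,g)
round 1: derive flow(f,e) via R0 from road(f,e)
round 1: derive flow(f,f) via R0 from road(f,f)
round 1: derive flow(g,b) via R0 from road(g,b)
round 1: derive flow(g,i) via R0 from road(g,i)
round 1: derive flow(h,b) via R0 from road(h,b)
round 1: derive flow(h,f) via R0 from road(h,f)
round 1: derive flow(h,g) via R0 from road(h,g)
round 1: derive flow(i,b) via R0 from road(i,b)
round 1: derive flow(j,f) via R0 from road(j,f)
round 2: derive flow(e,b) via R1 from flow(e,g), flow(g,b)
round 2: derive flow(e,i) via R1 from flow(e,g), flow(g,i)
round 2: derive flow(f,g) via R1 from flow(f,e), flow(e,g)
round 2: derive flow(h,e) via R1 from flow(h,f), flow(f,e)
round 2: derive flow(h,i) via R1 from flow(h,g), flow(g,i)
round 2: derive flow(j,e) via R1 from flow(j,f), flow(f,e)
round 3: derive flow(f,b) via R1 from flow(f,e), flow(e,b)
round 3: derive flow(f,i) via R1 from flow(f,e), flow(e,i)
round 3: derive flow(j,b) via R1 from flow(j,e), flow(e,b)
round 3: derive flow(j,g) via R1 from flow(j,e), flow(e,g)
round 3: derive flow(j,i) via R1 from flow(j,e), flow(e,i)

flow(a,b)
flow(e,b)
flow(e,e)
flow(e,g)
flow(e,i)
flow(f,b)
flow(f,e)
flow(f,f)
flow(f,g)
flow(f,i)
flow(g,b)
flow(g,i)
flow(h,b)
flow(h,e)
flow(h,f)
flow(h,g)
flow(h,i)
flow(i,b)
flow(j,b)
flow(j,e)
flow(j,f)
flow(j,g)
flow(j,i)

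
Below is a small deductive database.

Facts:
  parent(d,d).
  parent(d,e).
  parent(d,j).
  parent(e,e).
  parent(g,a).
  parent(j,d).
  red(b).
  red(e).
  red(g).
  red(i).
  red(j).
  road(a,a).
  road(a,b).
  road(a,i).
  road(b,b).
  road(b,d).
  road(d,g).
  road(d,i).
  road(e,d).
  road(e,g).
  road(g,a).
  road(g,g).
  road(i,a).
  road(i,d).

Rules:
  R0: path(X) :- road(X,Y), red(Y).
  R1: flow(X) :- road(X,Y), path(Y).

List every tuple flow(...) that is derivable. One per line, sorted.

flow(a)
flow(b)
flow(d)
flow(e)
flow(g)
flow(i)

round 1: derive path(a) via R0 from road(a,b), red(b)
round 1: derive path(b) via R0 from road(b,b), red(b)
round 1: derive path(d) via R0 from road(d,g), red(g)
round 1: derive path(e) via R0 from road(e,g), red(g)
round 1: derive path(g) via R0 from road(g,g), red(g)
round 2: derive flow(a) via R1 from road(a,a), path(a)
round 2: derive flow(b) via R1 from road(b,b), path(b)
round 2: derive flow(d) via R1 from road(d,g), path(g)
round 2: derive flow(e) via R1 from road(e,d), path(d)
round 2: derive flow(g) via R1 from road(g,a), path(a)
round 2: derive flow(i) via R1 from road(i,a), path(a)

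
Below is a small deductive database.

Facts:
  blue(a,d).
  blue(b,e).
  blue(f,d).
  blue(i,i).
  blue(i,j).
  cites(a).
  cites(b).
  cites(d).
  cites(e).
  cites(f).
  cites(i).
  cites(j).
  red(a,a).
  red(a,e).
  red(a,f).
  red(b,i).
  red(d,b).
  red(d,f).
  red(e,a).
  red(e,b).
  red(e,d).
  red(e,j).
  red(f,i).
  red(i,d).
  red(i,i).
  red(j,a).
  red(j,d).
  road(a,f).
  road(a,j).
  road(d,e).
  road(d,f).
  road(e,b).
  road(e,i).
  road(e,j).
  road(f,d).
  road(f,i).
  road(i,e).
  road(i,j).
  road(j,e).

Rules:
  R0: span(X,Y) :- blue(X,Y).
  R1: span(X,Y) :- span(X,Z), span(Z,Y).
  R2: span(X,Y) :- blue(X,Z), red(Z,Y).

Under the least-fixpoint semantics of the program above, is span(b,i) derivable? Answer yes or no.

round 1: derive span(a,d) via R0 from blue(a,d)
round 1: derive span(b,e) via R0 from blue(b,e)
round 1: derive span(f,d) via R0 from blue(f,d)
round 1: derive span(i,i) via R0 from blue(i,i)
round 1: derive span(i,j) via R0 from blue(i,j)
round 1: derive span(a,b) via R2 from blue(a,d), red(d,b)
round 1: derive span(a,f) via R2 from blue(a,d), red(d,f)
round 1: derive span(b,a) via R2 from blue(b,e), red(e,a)
round 1: derive span(b,b) via R2 from blue(b,e), red(e,b)
round 1: derive span(b,d) via R2 from blue(b,e), red(e,d)
round 1: derive span(b,j) via R2 from blue(b,e), red(e,j)
round 1: derive span(f,b) via R2 from blue(f,d), red(d,b)
round 1: derive span(f,f) via R2 from blue(f,d), red(d,f)
round 1: derive span(i,a) via R2 from blue(i,j), red(j,a)
round 1: derive span(i,d) via R2 from blue(i,i), red(i,d)
round 2: derive span(a,a) via R1 from span(a,b), span(b,a)
round 2: derive span(a,e) via R1 from span(a,b), span(b,e)
round 2: derive span(a,j) via R1 from span(a,b), span(b,j)
round 2: derive span(b,f) via R1 from span(b,a), span(a,f)
round 2: derive span(f,a) via R1 from span(f,b), span(b,a)
round 2: derive span(f,e) via R1 from span(f,b), span(b,e)
round 2: derive span(f,j) via R1 from span(f,b), span(b,j)
round 2: derive span(i,b) via R1 from span(i,a), span(a,b)
round 2: derive span(i,f) via R1 from span(i,a), span(a,f)
round 3: derive span(i,e) via R1 from span(i,a), span(a,e)

no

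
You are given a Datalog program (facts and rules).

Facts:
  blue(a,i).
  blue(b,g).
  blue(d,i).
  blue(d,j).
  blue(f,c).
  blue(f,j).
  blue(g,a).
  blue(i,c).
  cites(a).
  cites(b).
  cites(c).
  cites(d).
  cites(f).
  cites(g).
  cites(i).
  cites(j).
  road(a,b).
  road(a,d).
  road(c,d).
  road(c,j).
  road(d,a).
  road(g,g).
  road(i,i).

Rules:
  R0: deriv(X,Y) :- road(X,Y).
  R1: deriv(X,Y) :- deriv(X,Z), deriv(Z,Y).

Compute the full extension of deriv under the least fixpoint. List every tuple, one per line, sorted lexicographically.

round 1: derive deriv(a,b) via R0 from road(a,b)
round 1: derive deriv(a,d) via R0 from road(a,d)
round 1: derive deriv(c,d) via R0 from road(c,d)
round 1: derive deriv(c,j) via R0 from road(c,j)
round 1: derive deriv(d,a) via R0 from road(d,a)
round 1: derive deriv(g,g) via R0 from road(g,g)
round 1: derive deriv(i,i) via R0 from road(i,i)
round 2: derive deriv(a,a) via R1 from deriv(a,d), deriv(d,a)
round 2: derive deriv(c,a) via R1 from deriv(c,d), deriv(d,a)
round 2: derive deriv(d,b) via R1 from deriv(d,a), deriv(a,b)
round 2: derive deriv(d,d) via R1 from deriv(d,a), deriv(a,d)
round 3: derive deriv(c,b) via R1 from deriv(c,a), deriv(a,b)

deriv(a,a)
deriv(a,b)
deriv(a,d)
deriv(c,a)
deriv(c,b)
deriv(c,d)
deriv(c,j)
deriv(d,a)
deriv(d,b)
deriv(d,d)
deriv(g,g)
deriv(i,i)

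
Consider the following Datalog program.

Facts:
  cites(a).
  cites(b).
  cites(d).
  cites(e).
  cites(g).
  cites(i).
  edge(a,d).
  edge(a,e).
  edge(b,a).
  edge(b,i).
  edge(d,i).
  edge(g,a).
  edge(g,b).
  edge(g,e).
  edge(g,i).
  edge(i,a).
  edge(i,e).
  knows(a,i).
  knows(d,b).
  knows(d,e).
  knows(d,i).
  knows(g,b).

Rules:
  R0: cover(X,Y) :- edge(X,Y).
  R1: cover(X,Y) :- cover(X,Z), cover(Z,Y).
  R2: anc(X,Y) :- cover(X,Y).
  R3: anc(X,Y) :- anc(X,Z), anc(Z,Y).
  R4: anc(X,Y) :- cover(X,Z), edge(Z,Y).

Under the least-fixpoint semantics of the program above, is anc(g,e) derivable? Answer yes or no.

yes

round 1: derive cover(a,d) via R0 from edge(a,d)
round 1: derive cover(a,e) via R0 from edge(a,e)
round 1: derive cover(b,a) via R0 from edge(b,a)
round 1: derive cover(b,i) via R0 from edge(b,i)
round 1: derive cover(d,i) via R0 from edge(d,i)
round 1: derive cover(g,a) via R0 from edge(g,a)
round 1: derive cover(g,b) via R0 from edge(g,b)
round 1: derive cover(g,e) via R0 from edge(g,e)
round 1: derive cover(g,i) via R0 from edge(g,i)
round 1: derive cover(i,a) via R0 from edge(i,a)
round 1: derive cover(i,e) via R0 from edge(i,e)
round 2: derive cover(a,i) via R1 from cover(a,d), cover(d,i)
round 2: derive cover(b,d) via R1 from cover(b,a), cover(a,d)
round 2: derive cover(b,e) via R1 from cover(b,a), cover(a,e)
round 2: derive cover(d,a) via R1 from cover(d,i), cover(i,a)
round 2: derive cover(d,e) via R1 from cover(d,i), cover(i,e)
round 2: derive cover(g,d) via R1 from cover(g,a), cover(a,d)
round 2: derive cover(i,d) via R1 from cover(i,a), cover(a,d)
round 2: derive anc(a,d) via R2 from cover(a,d)
round 2: derive anc(a,e) via R2 from cover(a,e)
round 2: derive anc(b,a) via R2 from cover(b,a)
round 2: derive anc(b,i) via R2 from cover(b,i)
round 2: derive anc(d,i) via R2 from cover(d,i)
round 2: derive anc(g,a) via R2 from cover(g,a)
round 2: derive anc(g,b) via R2 from cover(g,b)
round 2: derive anc(g,e) via R2 from cover(g,e)
round 2: derive anc(g,i) via R2 from cover(g,i)
round 2: derive anc(i,a) via R2 from cover(i,a)
round 2: derive anc(i,e) via R2 from cover(i,e)
round 2: derive anc(a,i) via R4 from cover(a,d), edge(d,i)
round 2: derive anc(b,d) via R4 from cover(b,a), edge(a,d)
round 2: derive anc(b,e) via R4 from cover(b,a), edge(a,e)
round 2: derive anc(d,a) via R4 from cover(d,i), edge(i,a)
round 2: derive anc(d,e) via R4 from cover(d,i), edge(i,e)
round 2: derive anc(g,d) via R4 from cover(g,a), edge(a,d)
round 2: derive anc(i,d) via R4 from cover(i,a), edge(a,d)
round 3: derive cover(a,a) via R1 from cover(a,d), cover(d,a)
round 3: derive cover(d,d) via R1 from cover(d,a), cover(a,d)
round 3: derive cover(i,i) via R1 from cover(i,a), cover(a,i)
round 3: derive anc(a,a) via R3 from anc(a,d), anc(d,a)
round 3: derive anc(d,d) via R3 from anc(d,a), anc(a,d)
round 3: derive anc(i,i) via R3 from anc(i,a), anc(a,i)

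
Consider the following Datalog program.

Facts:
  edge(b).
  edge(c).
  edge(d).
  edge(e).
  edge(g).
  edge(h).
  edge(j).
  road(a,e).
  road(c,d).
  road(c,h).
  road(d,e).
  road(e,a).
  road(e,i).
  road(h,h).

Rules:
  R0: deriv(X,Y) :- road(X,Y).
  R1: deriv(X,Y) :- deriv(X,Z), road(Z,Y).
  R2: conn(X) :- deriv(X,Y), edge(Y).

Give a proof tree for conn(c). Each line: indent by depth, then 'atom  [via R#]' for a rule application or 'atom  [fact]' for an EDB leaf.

round 1: derive deriv(a,e) via R0 from road(a,e)
round 1: derive deriv(c,d) via R0 from road(c,d)
round 1: derive deriv(c,h) via R0 from road(c,h)
round 1: derive deriv(d,e) via R0 from road(d,e)
round 1: derive deriv(e,a) via R0 from road(e,a)
round 1: derive deriv(e,i) via R0 from road(e,i)
round 1: derive deriv(h,h) via R0 from road(h,h)
round 2: derive deriv(a,a) via R1 from deriv(a,e), road(e,a)
round 2: derive deriv(a,i) via R1 from deriv(a,e), road(e,i)
round 2: derive deriv(c,e) via R1 from deriv(c,d), road(d,e)
round 2: derive deriv(d,a) via R1 from deriv(d,e), road(e,a)
round 2: derive deriv(d,i) via R1 from deriv(d,e), road(e,i)
round 2: derive deriv(e,e) via R1 from deriv(e,a), road(a,e)
round 2: derive conn(a) via R2 from deriv(a,e), edge(e)
round 2: derive conn(c) via R2 from deriv(c,d), edge(d)
round 2: derive conn(d) via R2 from deriv(d,e), edge(e)
round 2: derive conn(h) via R2 from deriv(h,h), edge(h)
round 3: derive deriv(c,a) via R1 from deriv(c,e), road(e,a)
round 3: derive deriv(c,i) via R1 from deriv(c,e), road(e,i)
round 3: derive conn(e) via R2 from deriv(e,e), edge(e)

conn(c)  [via R2]
  deriv(c,d)  [via R0]
    road(c,d)  [fact]
  edge(d)  [fact]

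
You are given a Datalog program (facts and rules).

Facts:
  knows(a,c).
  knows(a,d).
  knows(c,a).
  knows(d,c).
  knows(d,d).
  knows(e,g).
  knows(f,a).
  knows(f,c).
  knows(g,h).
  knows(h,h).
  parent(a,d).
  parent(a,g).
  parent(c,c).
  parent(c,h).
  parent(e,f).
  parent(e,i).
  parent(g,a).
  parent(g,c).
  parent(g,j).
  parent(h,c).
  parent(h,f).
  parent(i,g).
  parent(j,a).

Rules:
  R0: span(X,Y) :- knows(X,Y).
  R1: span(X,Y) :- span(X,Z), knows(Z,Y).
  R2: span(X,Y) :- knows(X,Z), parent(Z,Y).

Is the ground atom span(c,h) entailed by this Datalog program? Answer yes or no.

yes

round 1: derive span(a,c) via R0 from knows(a,c)
round 1: derive span(a,d) via R0 from knows(a,d)
round 1: derive span(c,a) via R0 from knows(c,a)
round 1: derive span(d,c) via R0 from knows(d,c)
round 1: derive span(d,d) via R0 from knows(d,d)
round 1: derive span(e,g) via R0 from knows(e,g)
round 1: derive span(f,a) via R0 from knows(f,a)
round 1: derive span(f,c) via R0 from knows(f,c)
round 1: derive span(g,h) via R0 from knows(g,h)
round 1: derive span(h,h) via R0 from knows(h,h)
round 1: derive span(a,h) via R2 from knows(a,c), parent(c,h)
round 1: derive span(c,d) via R2 from knows(c,a), parent(a,d)
round 1: derive span(c,g) via R2 from knows(c,a), parent(a,g)
round 1: derive span(d,h) via R2 from knows(d,c), parent(c,h)
round 1: derive span(e,a) via R2 from knows(e,g), parent(g,a)
round 1: derive span(e,c) via R2 from knows(e,g), parent(g,c)
round 1: derive span(e,j) via R2 from knows(e,g), parent(g,j)
round 1: derive span(f,d) via R2 from knows(f,a), parent(a,d)
round 1: derive span(f,g) via R2 from knows(f,a), parent(a,g)
round 1: derive span(f,h) via R2 from knows(f,c), parent(c,h)
round 1: derive span(g,c) via R2 from knows(g,h), parent(h,c)
round 1: derive span(g,f) via R2 from knows(g,h), parent(h,f)
round 1: derive span(h,c) via R2 from knows(h,h), parent(h,c)
round 1: derive span(h,f) via R2 from knows(h,h), parent(h,f)
round 2: derive span(a,a) via R1 from span(a,c), knows(c,a)
round 2: derive span(c,c) via R1 from span(c,a), knows(a,c)
round 2: derive span(c,h) via R1 from span(c,g), knows(g,h)
round 2: derive span(d,a) via R1 from span(d,c), knows(c,a)
round 2: derive span(e,d) via R1 from span(e,a), knows(a,d)
round 2: derive span(e,h) via R1 from span(e,g), knows(g,h)
round 2: derive span(g,a) via R1 from span(g,c), knows(c,a)
round 2: derive span(h,a) via R1 from span(h,c), knows(c,a)
round 3: derive span(g,d) via R1 from span(g,a), knows(a,d)
round 3: derive span(h,d) via R1 from span(h,a), knows(a,d)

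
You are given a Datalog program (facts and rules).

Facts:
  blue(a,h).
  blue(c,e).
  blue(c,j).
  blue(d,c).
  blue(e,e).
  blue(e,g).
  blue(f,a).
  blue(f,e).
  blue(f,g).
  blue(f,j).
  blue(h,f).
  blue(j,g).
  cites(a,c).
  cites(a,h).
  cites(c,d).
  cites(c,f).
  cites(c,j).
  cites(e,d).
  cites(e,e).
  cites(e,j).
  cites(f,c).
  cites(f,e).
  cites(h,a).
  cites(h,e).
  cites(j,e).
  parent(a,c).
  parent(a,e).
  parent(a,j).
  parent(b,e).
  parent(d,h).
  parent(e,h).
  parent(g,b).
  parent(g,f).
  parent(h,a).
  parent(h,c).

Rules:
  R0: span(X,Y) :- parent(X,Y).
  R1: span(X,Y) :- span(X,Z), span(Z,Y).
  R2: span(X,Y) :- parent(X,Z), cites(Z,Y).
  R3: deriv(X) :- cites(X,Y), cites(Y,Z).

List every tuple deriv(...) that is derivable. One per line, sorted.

deriv(a)
deriv(c)
deriv(e)
deriv(f)
deriv(h)
deriv(j)

round 1: derive deriv(a) via R3 from cites(a,c), cites(c,d)
round 1: derive deriv(c) via R3 from cites(c,f), cites(f,c)
round 1: derive deriv(e) via R3 from cites(e,e), cites(e,d)
round 1: derive deriv(f) via R3 from cites(f,c), cites(c,d)
round 1: derive deriv(h) via R3 from cites(h,a), cites(a,c)
round 1: derive deriv(j) via R3 from cites(j,e), cites(e,d)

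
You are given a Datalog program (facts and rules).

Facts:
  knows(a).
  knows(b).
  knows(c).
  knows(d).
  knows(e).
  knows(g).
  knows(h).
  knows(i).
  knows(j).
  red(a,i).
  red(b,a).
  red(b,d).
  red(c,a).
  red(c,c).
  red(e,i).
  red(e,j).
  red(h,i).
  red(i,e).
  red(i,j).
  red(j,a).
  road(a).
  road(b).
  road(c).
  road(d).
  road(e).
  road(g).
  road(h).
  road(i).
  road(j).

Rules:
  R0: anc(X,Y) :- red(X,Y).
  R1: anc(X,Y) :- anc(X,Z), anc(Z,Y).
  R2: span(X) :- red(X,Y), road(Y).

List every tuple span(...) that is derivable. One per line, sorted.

round 1: derive span(a) via R2 from red(a,i), road(i)
round 1: derive span(b) via R2 from red(b,a), road(a)
round 1: derive span(c) via R2 from red(c,a), road(a)
round 1: derive span(e) via R2 from red(e,i), road(i)
round 1: derive span(h) via R2 from red(h,i), road(i)
round 1: derive span(i) via R2 from red(i,e), road(e)
round 1: derive span(j) via R2 from red(j,a), road(a)

span(a)
span(b)
span(c)
span(e)
span(h)
span(i)
span(j)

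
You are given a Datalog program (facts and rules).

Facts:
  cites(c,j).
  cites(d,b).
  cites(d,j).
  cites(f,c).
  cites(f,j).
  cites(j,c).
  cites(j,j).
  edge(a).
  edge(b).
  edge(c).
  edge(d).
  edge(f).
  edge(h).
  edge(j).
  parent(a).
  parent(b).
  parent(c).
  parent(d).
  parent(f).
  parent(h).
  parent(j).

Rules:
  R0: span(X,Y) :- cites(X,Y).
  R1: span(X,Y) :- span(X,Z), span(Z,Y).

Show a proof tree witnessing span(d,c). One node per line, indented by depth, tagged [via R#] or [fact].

round 1: derive span(c,j) via R0 from cites(c,j)
round 1: derive span(d,b) via R0 from cites(d,b)
round 1: derive span(d,j) via R0 from cites(d,j)
round 1: derive span(f,c) via R0 from cites(f,c)
round 1: derive span(f,j) via R0 from cites(f,j)
round 1: derive span(j,c) via R0 from cites(j,c)
round 1: derive span(j,j) via R0 from cites(j,j)
round 2: derive span(c,c) via R1 from span(c,j), span(j,c)
round 2: derive span(d,c) via R1 from span(d,j), span(j,c)

span(d,c)  [via R1]
  span(d,j)  [via R0]
    cites(d,j)  [fact]
  span(j,c)  [via R0]
    cites(j,c)  [fact]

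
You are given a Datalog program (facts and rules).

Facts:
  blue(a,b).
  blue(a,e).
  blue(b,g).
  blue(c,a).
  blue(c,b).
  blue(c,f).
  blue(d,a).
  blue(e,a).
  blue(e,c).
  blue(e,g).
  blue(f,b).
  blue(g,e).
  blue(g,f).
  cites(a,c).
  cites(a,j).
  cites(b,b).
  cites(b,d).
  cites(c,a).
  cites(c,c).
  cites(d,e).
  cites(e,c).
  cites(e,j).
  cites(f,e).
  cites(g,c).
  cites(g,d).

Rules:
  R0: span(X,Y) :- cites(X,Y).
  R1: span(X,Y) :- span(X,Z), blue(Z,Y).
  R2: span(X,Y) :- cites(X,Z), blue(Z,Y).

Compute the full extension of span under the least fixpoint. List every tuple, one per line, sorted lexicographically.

round 1: derive span(a,c) via R0 from cites(a,c)
round 1: derive span(a,j) via R0 from cites(a,j)
round 1: derive span(b,b) via R0 from cites(b,b)
round 1: derive span(b,d) via R0 from cites(b,d)
round 1: derive span(c,a) via R0 from cites(c,a)
round 1: derive span(c,c) via R0 from cites(c,c)
round 1: derive span(d,e) via R0 from cites(d,e)
round 1: derive span(e,c) via R0 from cites(e,c)
round 1: derive span(e,j) via R0 from cites(e,j)
round 1: derive span(f,e) via R0 from cites(f,e)
round 1: derive span(g,c) via R0 from cites(g,c)
round 1: derive span(g,d) via R0 from cites(g,d)
round 1: derive span(a,a) via R2 from cites(a,c), blue(c,a)
round 1: derive span(a,b) via R2 from cites(a,c), blue(c,b)
round 1: derive span(a,f) via R2 from cites(a,c), blue(c,f)
round 1: derive span(b,a) via R2 from cites(b,d), blue(d,a)
round 1: derive span(b,g) via R2 from cites(b,b), blue(b,g)
round 1: derive span(c,b) via R2 from cites(c,a), blue(a,b)
round 1: derive span(c,e) via R2 from cites(c,a), blue(a,e)
round 1: derive span(c,f) via R2 from cites(c,c), blue(c,f)
round 1: derive span(d,a) via R2 from cites(d,e), blue(e,a)
round 1: derive span(d,c) via R2 from cites(d,e), blue(e,c)
round 1: derive span(d,g) via R2 from cites(d,e), blue(e,g)
round 1: derive span(e,a) via R2 from cites(e,c), blue(c,a)
round 1: derive span(e,b) via R2 from cites(e,c), blue(c,b)
round 1: derive span(e,f) via R2 from cites(e,c), blue(c,f)
round 1: derive span(f,a) via R2 from cites(f,e), blue(e,a)
round 1: derive span(f,c) via R2 from cites(f,e), blue(e,c)
round 1: derive span(f,g) via R2 from cites(f,e), blue(e,g)
round 1: derive span(g,a) via R2 from cites(g,c), blue(c,a)
round 1: derive span(g,b) via R2 from cites(g,c), blue(c,b)
round 1: derive span(g,f) via R2 from cites(g,c), blue(c,f)
round 2: derive span(a,e) via R1 from span(a,a), blue(a,e)
round 2: derive span(a,g) via R1 from span(a,b), blue(b,g)
round 2: derive span(b,e) via R1 from span(b,a), blue(a,e)
round 2: derive span(b,f) via R1 from span(b,g), blue(g,f)
round 2: derive span(c,g) via R1 from span(c,b), blue(b,g)
round 2: derive span(d,b) via R1 from span(d,a), blue(a,b)
round 2: derive span(d,f) via R1 from span(d,c), blue(c,f)
round 2: derive span(e,e) via R1 from span(e,a), blue(a,e)
round 2: derive span(e,g) via R1 from span(e,b), blue(b,g)
round 2: derive span(f,b) via R1 from span(f,a), blue(a,b)
round 2: derive span(f,f) via R1 from span(f,c), blue(c,f)
round 2: derive span(g,e) via R1 from span(g,a), blue(a,e)
round 2: derive span(g,g) via R1 from span(g,b), blue(b,g)
round 3: derive span(b,c) via R1 from span(b,e), blue(e,c)

span(a,a)
span(a,b)
span(a,c)
span(a,e)
span(a,f)
span(a,g)
span(a,j)
span(b,a)
span(b,b)
span(b,c)
span(b,d)
span(b,e)
span(b,f)
span(b,g)
span(c,a)
span(c,b)
span(c,c)
span(c,e)
span(c,f)
span(c,g)
span(d,a)
span(d,b)
span(d,c)
span(d,e)
span(d,f)
span(d,g)
span(e,a)
span(e,b)
span(e,c)
span(e,e)
span(e,f)
span(e,g)
span(e,j)
span(f,a)
span(f,b)
span(f,c)
span(f,e)
span(f,f)
span(f,g)
span(g,a)
span(g,b)
span(g,c)
span(g,d)
span(g,e)
span(g,f)
span(g,g)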